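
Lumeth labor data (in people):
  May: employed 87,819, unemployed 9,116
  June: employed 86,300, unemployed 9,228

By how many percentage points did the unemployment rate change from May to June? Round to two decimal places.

May: labor force = 87,819 + 9,116 = 96,935; u = 9,116/96,935 = 9.40%.
June: labor force = 86,300 + 9,228 = 95,528; u = 9,228/95,528 = 9.66%.
Change = 9.66% − 9.40% = +0.26 pp.

The unemployment rate changed by +0.26 percentage points.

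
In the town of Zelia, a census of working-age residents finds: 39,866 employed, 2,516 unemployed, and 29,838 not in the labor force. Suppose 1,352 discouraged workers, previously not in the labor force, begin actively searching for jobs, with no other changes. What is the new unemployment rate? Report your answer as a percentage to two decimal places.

Initially, labor force = 39,866 + 2,516 = 42,382, so u = 2,516/42,382 = 5.94%.
After the change, unemployed and labor force both rise by 1,352 → E = 39,866, U = 3,868, labor force = 43,734.
New unemployment rate = 3,868 / 43,734 = 8.84%.

New unemployment rate ≈ 8.84%.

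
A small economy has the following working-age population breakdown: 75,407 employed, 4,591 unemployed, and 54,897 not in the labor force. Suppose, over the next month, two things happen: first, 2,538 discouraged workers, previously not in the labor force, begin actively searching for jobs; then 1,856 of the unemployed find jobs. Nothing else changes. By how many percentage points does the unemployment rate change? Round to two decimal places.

The unemployment rate changes by +0.65 percentage points.

Initially, labor force = 75,407 + 4,591 = 79,998, so u = 4,591/79,998 = 5.74%.
After the first change, unemployed and labor force both rise by 2,538 → E = 75,407, U = 7,129, labor force = 82,536.
After the second change, unemployed falls and employed rises by 1,856; labor force unchanged → E = 77,263, U = 5,273, labor force = 82,536.
New unemployment rate = 5,273 / 82,536 = 6.39%.
Change = 6.39% − 5.74% = +0.65 percentage points.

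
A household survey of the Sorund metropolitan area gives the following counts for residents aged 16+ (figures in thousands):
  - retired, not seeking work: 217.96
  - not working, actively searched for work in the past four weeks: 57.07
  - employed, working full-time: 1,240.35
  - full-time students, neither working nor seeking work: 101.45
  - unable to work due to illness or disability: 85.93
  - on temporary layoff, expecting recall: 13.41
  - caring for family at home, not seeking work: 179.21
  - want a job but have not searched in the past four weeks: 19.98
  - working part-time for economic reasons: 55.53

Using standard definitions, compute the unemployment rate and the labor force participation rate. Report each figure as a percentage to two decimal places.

Employed = 1,240.35 + 55.53 = 1,295.88 thousand (anyone who worked, including part-time for economic reasons, counts as employed).
Unemployed = 57.07 + 13.41 = 70.48 thousand (jobless and actively searching, or on temporary layoff).
Labor force = 1,295.88 + 70.48 = 1,366.36 thousand.
Not in labor force = 217.96 + 101.45 + 85.93 + 179.21 + 19.98 = 604.53 thousand (those not working and not actively searching are outside the labor force — including those who want a job but have given up searching).
Civilian working-age population = 1,366.36 + 604.53 = 1,970.89 thousand.
Unemployment rate = 70.48 / 1,366.36 = 5.16%.
Labor force participation rate = 1,366.36 / 1,970.89 = 69.33%.

Unemployment rate ≈ 5.16%; labor force participation rate ≈ 69.33%.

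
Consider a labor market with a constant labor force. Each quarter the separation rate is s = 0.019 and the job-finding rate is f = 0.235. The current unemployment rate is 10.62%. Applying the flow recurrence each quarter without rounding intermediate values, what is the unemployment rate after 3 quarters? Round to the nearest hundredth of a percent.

Unemployment rate after three quarters ≈ 8.78%.

With a fixed labor force, u_{t+1} = u_t + s·(1−u_t) − f·u_t = u_t·(1−s−f) + s.
Here 1−s−f = 0.746 and s = 0.019.
u_1 = 0.106200 × 0.746 + 0.019 = 0.098225.
u_2 = 0.098225 × 0.746 + 0.019 = 0.092276.
u_3 = 0.092276 × 0.746 + 0.019 = 0.087838.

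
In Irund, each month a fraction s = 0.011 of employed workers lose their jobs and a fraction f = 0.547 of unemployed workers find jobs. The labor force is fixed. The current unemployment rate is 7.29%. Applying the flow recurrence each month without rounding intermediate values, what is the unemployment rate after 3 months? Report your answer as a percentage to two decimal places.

Unemployment rate after three months ≈ 2.43%.

With a fixed labor force, u_{t+1} = u_t + s·(1−u_t) − f·u_t = u_t·(1−s−f) + s.
Here 1−s−f = 0.442 and s = 0.011.
u_1 = 0.072900 × 0.442 + 0.011 = 0.043222.
u_2 = 0.043222 × 0.442 + 0.011 = 0.030104.
u_3 = 0.030104 × 0.442 + 0.011 = 0.024306.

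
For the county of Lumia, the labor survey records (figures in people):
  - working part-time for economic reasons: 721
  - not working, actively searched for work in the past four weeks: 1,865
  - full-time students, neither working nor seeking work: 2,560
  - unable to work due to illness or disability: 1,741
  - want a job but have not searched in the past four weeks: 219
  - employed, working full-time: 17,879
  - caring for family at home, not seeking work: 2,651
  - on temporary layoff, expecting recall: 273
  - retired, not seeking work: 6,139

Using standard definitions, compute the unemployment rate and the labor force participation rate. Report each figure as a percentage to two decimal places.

Employed = 721 + 17,879 = 18,600 (anyone who worked, including part-time for economic reasons, counts as employed).
Unemployed = 1,865 + 273 = 2,138 (jobless and actively searching, or on temporary layoff).
Labor force = 18,600 + 2,138 = 20,738.
Not in labor force = 2,560 + 1,741 + 219 + 2,651 + 6,139 = 13,310 (those not working and not actively searching are outside the labor force — including those who want a job but have given up searching).
Civilian working-age population = 20,738 + 13,310 = 34,048.
Unemployment rate = 2,138 / 20,738 = 10.31%.
Labor force participation rate = 20,738 / 34,048 = 60.91%.

Unemployment rate ≈ 10.31%; labor force participation rate ≈ 60.91%.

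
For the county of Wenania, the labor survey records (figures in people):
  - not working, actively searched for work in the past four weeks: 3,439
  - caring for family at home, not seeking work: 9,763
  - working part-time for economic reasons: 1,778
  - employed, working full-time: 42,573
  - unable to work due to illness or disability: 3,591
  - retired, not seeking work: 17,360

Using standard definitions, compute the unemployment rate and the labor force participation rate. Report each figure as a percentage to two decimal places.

Employed = 1,778 + 42,573 = 44,351 (anyone who worked, including part-time for economic reasons, counts as employed).
Unemployed = 3,439.
Labor force = 44,351 + 3,439 = 47,790.
Not in labor force = 9,763 + 3,591 + 17,360 = 30,714 (those not working and not actively searching are outside the labor force).
Civilian working-age population = 47,790 + 30,714 = 78,504.
Unemployment rate = 3,439 / 47,790 = 7.20%.
Labor force participation rate = 47,790 / 78,504 = 60.88%.

Unemployment rate ≈ 7.20%; labor force participation rate ≈ 60.88%.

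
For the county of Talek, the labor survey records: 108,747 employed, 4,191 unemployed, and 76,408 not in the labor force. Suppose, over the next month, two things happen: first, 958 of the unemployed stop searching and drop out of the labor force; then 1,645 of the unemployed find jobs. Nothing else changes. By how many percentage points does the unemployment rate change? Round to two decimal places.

The unemployment rate changes by −2.29 percentage points.

Initially, labor force = 108,747 + 4,191 = 112,938, so u = 4,191/112,938 = 3.71%.
After the first change, unemployed and labor force both fall by 958 → E = 108,747, U = 3,233, labor force = 111,980.
After the second change, unemployed falls and employed rises by 1,645; labor force unchanged → E = 110,392, U = 1,588, labor force = 111,980.
New unemployment rate = 1,588 / 111,980 = 1.42%.
Change = 1.42% − 3.71% = −2.29 percentage points.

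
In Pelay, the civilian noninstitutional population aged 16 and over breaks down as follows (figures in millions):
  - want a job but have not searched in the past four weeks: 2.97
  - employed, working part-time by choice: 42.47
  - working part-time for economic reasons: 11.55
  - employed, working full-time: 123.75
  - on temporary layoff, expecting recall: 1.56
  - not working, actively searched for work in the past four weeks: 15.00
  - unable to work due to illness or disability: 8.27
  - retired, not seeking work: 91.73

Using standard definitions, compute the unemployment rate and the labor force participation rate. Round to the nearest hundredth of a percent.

Employed = 42.47 + 11.55 + 123.75 = 177.77 million (anyone who worked, including part-time for economic reasons, counts as employed).
Unemployed = 1.56 + 15.00 = 16.56 million (jobless and actively searching, or on temporary layoff).
Labor force = 177.77 + 16.56 = 194.33 million.
Not in labor force = 2.97 + 8.27 + 91.73 = 102.97 million (those not working and not actively searching are outside the labor force — including those who want a job but have given up searching).
Civilian working-age population = 194.33 + 102.97 = 297.30 million.
Unemployment rate = 16.56 / 194.33 = 8.52%.
Labor force participation rate = 194.33 / 297.30 = 65.36%.

Unemployment rate ≈ 8.52%; labor force participation rate ≈ 65.36%.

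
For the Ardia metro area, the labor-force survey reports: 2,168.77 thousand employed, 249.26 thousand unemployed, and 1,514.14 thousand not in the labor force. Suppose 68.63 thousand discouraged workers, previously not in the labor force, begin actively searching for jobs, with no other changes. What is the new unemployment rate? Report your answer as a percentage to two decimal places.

Initially, labor force = 2,168.77 + 249.26 = 2,418.03 thousand, so u = 249.26/2,418.03 = 10.31%.
After the change, unemployed and labor force both rise by 68.63 → E = 2,168.77, U = 317.89, labor force = 2,486.66 thousand.
New unemployment rate = 317.89 / 2,486.66 = 12.78%.

New unemployment rate ≈ 12.78%.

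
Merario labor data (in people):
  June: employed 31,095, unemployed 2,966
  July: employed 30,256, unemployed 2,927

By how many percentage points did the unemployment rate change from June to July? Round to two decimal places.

The unemployment rate changed by +0.11 percentage points.

June: labor force = 31,095 + 2,966 = 34,061; u = 2,966/34,061 = 8.71%.
July: labor force = 30,256 + 2,927 = 33,183; u = 2,927/33,183 = 8.82%.
Change = 8.82% − 8.71% = +0.11 pp.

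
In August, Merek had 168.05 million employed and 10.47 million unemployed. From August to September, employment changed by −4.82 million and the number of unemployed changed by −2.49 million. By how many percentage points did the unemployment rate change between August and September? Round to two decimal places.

The unemployment rate changed by −1.20 percentage points.

August: labor force = 168.05 + 10.47 = 178.52; u = 10.47/178.52 = 5.86%.
September: labor force = 163.23 + 7.98 = 171.21; u = 7.98/171.21 = 4.66%.
Change = 4.66% − 5.86% = −1.20 pp.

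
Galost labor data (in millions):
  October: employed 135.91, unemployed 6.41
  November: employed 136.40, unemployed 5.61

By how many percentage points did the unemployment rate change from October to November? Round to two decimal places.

The unemployment rate changed by −0.55 percentage points.

October: labor force = 135.91 + 6.41 = 142.32; u = 6.41/142.32 = 4.50%.
November: labor force = 136.40 + 5.61 = 142.01; u = 5.61/142.01 = 3.95%.
Change = 3.95% − 4.50% = −0.55 pp.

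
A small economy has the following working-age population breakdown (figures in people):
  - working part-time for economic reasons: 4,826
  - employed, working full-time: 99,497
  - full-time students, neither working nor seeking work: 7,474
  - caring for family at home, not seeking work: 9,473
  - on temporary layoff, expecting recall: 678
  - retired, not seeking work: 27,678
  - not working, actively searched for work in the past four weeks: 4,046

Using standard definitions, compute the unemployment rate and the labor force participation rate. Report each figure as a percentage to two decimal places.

Employed = 4,826 + 99,497 = 104,323 (anyone who worked, including part-time for economic reasons, counts as employed).
Unemployed = 678 + 4,046 = 4,724 (jobless and actively searching, or on temporary layoff).
Labor force = 104,323 + 4,724 = 109,047.
Not in labor force = 7,474 + 9,473 + 27,678 = 44,625 (those not working and not actively searching are outside the labor force).
Civilian working-age population = 109,047 + 44,625 = 153,672.
Unemployment rate = 4,724 / 109,047 = 4.33%.
Labor force participation rate = 109,047 / 153,672 = 70.96%.

Unemployment rate ≈ 4.33%; labor force participation rate ≈ 70.96%.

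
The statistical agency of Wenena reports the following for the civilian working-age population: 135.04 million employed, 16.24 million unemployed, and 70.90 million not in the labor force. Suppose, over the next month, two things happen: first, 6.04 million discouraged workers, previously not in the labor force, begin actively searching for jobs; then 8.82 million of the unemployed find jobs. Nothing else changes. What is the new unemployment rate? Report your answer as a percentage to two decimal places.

Initially, labor force = 135.04 + 16.24 = 151.28 million, so u = 16.24/151.28 = 10.74%.
After the first change, unemployed and labor force both rise by 6.04 → E = 135.04, U = 22.28, labor force = 157.32 million.
After the second change, unemployed falls and employed rises by 8.82; labor force unchanged → E = 143.86, U = 13.46, labor force = 157.32 million.
New unemployment rate = 13.46 / 157.32 = 8.56%.

New unemployment rate ≈ 8.56%.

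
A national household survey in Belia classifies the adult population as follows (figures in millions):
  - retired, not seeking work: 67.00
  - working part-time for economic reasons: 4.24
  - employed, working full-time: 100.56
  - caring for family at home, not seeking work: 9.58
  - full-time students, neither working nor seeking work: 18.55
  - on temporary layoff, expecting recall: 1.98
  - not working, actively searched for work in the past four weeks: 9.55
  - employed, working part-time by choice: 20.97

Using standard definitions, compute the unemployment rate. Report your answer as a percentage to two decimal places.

Unemployment rate ≈ 8.40%.

Employed = 4.24 + 100.56 + 20.97 = 125.77 million (anyone who worked, including part-time for economic reasons, counts as employed).
Unemployed = 1.98 + 9.55 = 11.53 million (jobless and actively searching, or on temporary layoff).
Labor force = 125.77 + 11.53 = 137.30 million.
Unemployment rate = 11.53 / 137.30 = 8.40%.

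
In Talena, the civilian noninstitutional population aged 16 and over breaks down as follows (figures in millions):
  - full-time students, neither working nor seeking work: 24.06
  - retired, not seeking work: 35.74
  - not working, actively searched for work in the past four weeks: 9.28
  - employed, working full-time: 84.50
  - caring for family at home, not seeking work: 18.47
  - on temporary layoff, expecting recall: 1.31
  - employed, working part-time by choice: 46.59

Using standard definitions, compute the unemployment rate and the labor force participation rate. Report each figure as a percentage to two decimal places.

Employed = 84.50 + 46.59 = 131.09 million.
Unemployed = 9.28 + 1.31 = 10.59 million (jobless and actively searching, or on temporary layoff).
Labor force = 131.09 + 10.59 = 141.68 million.
Not in labor force = 24.06 + 35.74 + 18.47 = 78.27 million (those not working and not actively searching are outside the labor force).
Civilian working-age population = 141.68 + 78.27 = 219.95 million.
Unemployment rate = 10.59 / 141.68 = 7.47%.
Labor force participation rate = 141.68 / 219.95 = 64.41%.

Unemployment rate ≈ 7.47%; labor force participation rate ≈ 64.41%.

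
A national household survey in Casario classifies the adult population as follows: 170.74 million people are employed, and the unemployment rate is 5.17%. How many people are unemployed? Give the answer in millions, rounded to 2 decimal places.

Let U be the number unemployed. The labor force is E + U, and U/(E+U) = 0.0517.
So U = 0.0517 × 170.74 / (1 − 0.0517) = 8.8273 / 0.9483 ≈ 9.31 million.

About 9.31 million are unemployed.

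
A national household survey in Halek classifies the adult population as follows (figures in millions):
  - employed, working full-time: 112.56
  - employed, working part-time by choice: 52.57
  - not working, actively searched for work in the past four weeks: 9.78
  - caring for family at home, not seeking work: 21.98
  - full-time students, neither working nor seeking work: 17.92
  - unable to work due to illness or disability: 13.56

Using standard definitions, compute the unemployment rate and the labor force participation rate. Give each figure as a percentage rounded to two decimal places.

Employed = 112.56 + 52.57 = 165.13 million.
Unemployed = 9.78 million.
Labor force = 165.13 + 9.78 = 174.91 million.
Not in labor force = 21.98 + 17.92 + 13.56 = 53.46 million (those not working and not actively searching are outside the labor force).
Civilian working-age population = 174.91 + 53.46 = 228.37 million.
Unemployment rate = 9.78 / 174.91 = 5.59%.
Labor force participation rate = 174.91 / 228.37 = 76.59%.

Unemployment rate ≈ 5.59%; labor force participation rate ≈ 76.59%.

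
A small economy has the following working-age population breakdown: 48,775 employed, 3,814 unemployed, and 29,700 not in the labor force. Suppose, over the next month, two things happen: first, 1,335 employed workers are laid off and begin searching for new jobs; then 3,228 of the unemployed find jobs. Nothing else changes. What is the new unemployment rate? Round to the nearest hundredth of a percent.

Initially, labor force = 48,775 + 3,814 = 52,589, so u = 3,814/52,589 = 7.25%.
After the first change, employed falls and unemployed rises by 1,335; labor force unchanged → E = 47,440, U = 5,149, labor force = 52,589.
After the second change, unemployed falls and employed rises by 3,228; labor force unchanged → E = 50,668, U = 1,921, labor force = 52,589.
New unemployment rate = 1,921 / 52,589 = 3.65%.

New unemployment rate ≈ 3.65%.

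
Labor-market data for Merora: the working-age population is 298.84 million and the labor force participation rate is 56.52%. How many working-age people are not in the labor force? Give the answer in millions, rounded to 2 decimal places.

About 129.94 million are not in the labor force.

Share not in the labor force = 1 − 0.5652 = 0.4348.
Not in labor force = 0.4348 × 298.84 ≈ 129.94 million.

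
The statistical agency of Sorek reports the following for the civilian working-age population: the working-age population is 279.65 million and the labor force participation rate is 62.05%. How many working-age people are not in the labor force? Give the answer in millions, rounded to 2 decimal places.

Share not in the labor force = 1 − 0.6205 = 0.3795.
Not in labor force = 0.3795 × 279.65 ≈ 106.13 million.

About 106.13 million are not in the labor force.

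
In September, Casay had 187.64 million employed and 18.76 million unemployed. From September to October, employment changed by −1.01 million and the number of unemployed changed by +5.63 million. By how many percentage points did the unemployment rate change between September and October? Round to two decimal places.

The unemployment rate changed by +2.47 percentage points.

September: labor force = 187.64 + 18.76 = 206.40; u = 18.76/206.40 = 9.09%.
October: labor force = 186.63 + 24.39 = 211.02; u = 24.39/211.02 = 11.56%.
Change = 11.56% − 9.09% = +2.47 pp.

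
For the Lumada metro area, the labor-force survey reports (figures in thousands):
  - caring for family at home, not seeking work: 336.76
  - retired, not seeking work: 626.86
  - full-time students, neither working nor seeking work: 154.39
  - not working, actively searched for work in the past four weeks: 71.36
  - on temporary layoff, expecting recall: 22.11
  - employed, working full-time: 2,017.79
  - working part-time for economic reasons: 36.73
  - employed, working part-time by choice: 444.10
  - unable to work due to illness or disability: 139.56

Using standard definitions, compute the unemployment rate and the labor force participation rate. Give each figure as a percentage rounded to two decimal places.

Employed = 2,017.79 + 36.73 + 444.10 = 2,498.62 thousand (anyone who worked, including part-time for economic reasons, counts as employed).
Unemployed = 71.36 + 22.11 = 93.47 thousand (jobless and actively searching, or on temporary layoff).
Labor force = 2,498.62 + 93.47 = 2,592.09 thousand.
Not in labor force = 336.76 + 626.86 + 154.39 + 139.56 = 1,257.57 thousand (those not working and not actively searching are outside the labor force).
Civilian working-age population = 2,592.09 + 1,257.57 = 3,849.66 thousand.
Unemployment rate = 93.47 / 2,592.09 = 3.61%.
Labor force participation rate = 2,592.09 / 3,849.66 = 67.33%.

Unemployment rate ≈ 3.61%; labor force participation rate ≈ 67.33%.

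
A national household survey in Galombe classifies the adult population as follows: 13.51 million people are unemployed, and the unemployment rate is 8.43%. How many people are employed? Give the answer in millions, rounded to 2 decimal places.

About 146.75 million are employed.

Labor force = U / u = 13.51 / 0.0843 ≈ 160.26 million.
Employed = labor force − unemployed = 160.26 − 13.51 = 146.75 million.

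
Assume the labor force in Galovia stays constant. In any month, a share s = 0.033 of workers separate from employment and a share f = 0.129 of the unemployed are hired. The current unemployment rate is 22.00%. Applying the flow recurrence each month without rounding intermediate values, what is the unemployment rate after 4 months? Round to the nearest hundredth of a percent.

With a fixed labor force, u_{t+1} = u_t + s·(1−u_t) − f·u_t = u_t·(1−s−f) + s.
Here 1−s−f = 0.838 and s = 0.033.
u_1 = 0.220000 × 0.838 + 0.033 = 0.217360.
u_2 = 0.217360 × 0.838 + 0.033 = 0.215148.
u_3 = 0.215148 × 0.838 + 0.033 = 0.213294.
u_4 = 0.213294 × 0.838 + 0.033 = 0.211740.

Unemployment rate after four months ≈ 21.17%.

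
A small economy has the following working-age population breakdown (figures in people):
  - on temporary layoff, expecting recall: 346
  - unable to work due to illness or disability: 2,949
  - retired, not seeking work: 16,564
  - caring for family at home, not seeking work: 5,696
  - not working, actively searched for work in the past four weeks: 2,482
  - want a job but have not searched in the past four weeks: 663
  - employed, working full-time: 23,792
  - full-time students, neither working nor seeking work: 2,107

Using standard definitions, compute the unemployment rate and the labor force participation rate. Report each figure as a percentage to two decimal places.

Unemployment rate ≈ 10.62%; labor force participation rate ≈ 48.76%.

Employed = 23,792.
Unemployed = 346 + 2,482 = 2,828 (jobless and actively searching, or on temporary layoff).
Labor force = 23,792 + 2,828 = 26,620.
Not in labor force = 2,949 + 16,564 + 5,696 + 663 + 2,107 = 27,979 (those not working and not actively searching are outside the labor force — including those who want a job but have given up searching).
Civilian working-age population = 26,620 + 27,979 = 54,599.
Unemployment rate = 2,828 / 26,620 = 10.62%.
Labor force participation rate = 26,620 / 54,599 = 48.76%.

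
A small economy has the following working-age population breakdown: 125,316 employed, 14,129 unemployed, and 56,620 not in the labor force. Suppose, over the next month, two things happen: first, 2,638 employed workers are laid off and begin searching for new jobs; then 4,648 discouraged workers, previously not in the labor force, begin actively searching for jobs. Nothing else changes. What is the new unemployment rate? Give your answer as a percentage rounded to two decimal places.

Initially, labor force = 125,316 + 14,129 = 139,445, so u = 14,129/139,445 = 10.13%.
After the first change, employed falls and unemployed rises by 2,638; labor force unchanged → E = 122,678, U = 16,767, labor force = 139,445.
After the second change, unemployed and labor force both rise by 4,648 → E = 122,678, U = 21,415, labor force = 144,093.
New unemployment rate = 21,415 / 144,093 = 14.86%.

New unemployment rate ≈ 14.86%.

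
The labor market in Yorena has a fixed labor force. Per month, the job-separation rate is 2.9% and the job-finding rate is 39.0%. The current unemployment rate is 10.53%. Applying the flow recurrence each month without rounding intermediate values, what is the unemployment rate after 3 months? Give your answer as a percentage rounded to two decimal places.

With a fixed labor force, u_{t+1} = u_t + s·(1−u_t) − f·u_t = u_t·(1−s−f) + s.
Here 1−s−f = 0.581 and s = 0.029.
u_1 = 0.105300 × 0.581 + 0.029 = 0.090179.
u_2 = 0.090179 × 0.581 + 0.029 = 0.081394.
u_3 = 0.081394 × 0.581 + 0.029 = 0.076290.

Unemployment rate after three months ≈ 7.63%.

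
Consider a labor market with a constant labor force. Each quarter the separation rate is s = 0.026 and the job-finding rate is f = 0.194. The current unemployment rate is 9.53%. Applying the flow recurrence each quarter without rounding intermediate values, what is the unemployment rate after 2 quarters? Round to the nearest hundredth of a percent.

With a fixed labor force, u_{t+1} = u_t + s·(1−u_t) − f·u_t = u_t·(1−s−f) + s.
Here 1−s−f = 0.780 and s = 0.026.
u_1 = 0.095300 × 0.780 + 0.026 = 0.100334.
u_2 = 0.100334 × 0.780 + 0.026 = 0.104261.

Unemployment rate after two quarters ≈ 10.43%.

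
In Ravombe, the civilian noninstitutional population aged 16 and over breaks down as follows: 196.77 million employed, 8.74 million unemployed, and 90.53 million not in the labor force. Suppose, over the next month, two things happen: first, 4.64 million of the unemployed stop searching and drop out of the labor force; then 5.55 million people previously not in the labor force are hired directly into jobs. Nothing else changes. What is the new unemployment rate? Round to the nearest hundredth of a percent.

New unemployment rate ≈ 1.99%.

Initially, labor force = 196.77 + 8.74 = 205.51 million, so u = 8.74/205.51 = 4.25%.
After the first change, unemployed and labor force both fall by 4.64 → E = 196.77, U = 4.10, labor force = 200.87 million.
After the second change, employed and labor force both rise by 5.55; unemployed unchanged → E = 202.32, U = 4.10, labor force = 206.42 million.
New unemployment rate = 4.10 / 206.42 = 1.99%.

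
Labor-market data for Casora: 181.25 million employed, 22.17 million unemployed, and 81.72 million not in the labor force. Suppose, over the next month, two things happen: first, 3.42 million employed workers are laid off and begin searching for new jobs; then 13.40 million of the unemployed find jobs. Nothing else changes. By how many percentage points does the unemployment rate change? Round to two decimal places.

The unemployment rate changes by −4.91 percentage points.

Initially, labor force = 181.25 + 22.17 = 203.42 million, so u = 22.17/203.42 = 10.90%.
After the first change, employed falls and unemployed rises by 3.42; labor force unchanged → E = 177.83, U = 25.59, labor force = 203.42 million.
After the second change, unemployed falls and employed rises by 13.40; labor force unchanged → E = 191.23, U = 12.19, labor force = 203.42 million.
New unemployment rate = 12.19 / 203.42 = 5.99%.
Change = 5.99% − 10.90% = −4.91 percentage points.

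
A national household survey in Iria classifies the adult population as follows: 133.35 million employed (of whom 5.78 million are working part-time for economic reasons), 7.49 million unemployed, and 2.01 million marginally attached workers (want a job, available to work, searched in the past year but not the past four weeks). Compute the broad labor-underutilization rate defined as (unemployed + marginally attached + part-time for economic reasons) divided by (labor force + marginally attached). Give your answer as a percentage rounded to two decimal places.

Labor force = 133.35 + 7.49 = 140.84 million.
Numerator = 7.49 + 2.01 + 5.78 = 15.28 million.
Denominator = 140.84 + 2.01 = 142.85 million.
Broad rate = 15.28 / 142.85 = 10.70%.

Broad underutilization rate ≈ 10.70%.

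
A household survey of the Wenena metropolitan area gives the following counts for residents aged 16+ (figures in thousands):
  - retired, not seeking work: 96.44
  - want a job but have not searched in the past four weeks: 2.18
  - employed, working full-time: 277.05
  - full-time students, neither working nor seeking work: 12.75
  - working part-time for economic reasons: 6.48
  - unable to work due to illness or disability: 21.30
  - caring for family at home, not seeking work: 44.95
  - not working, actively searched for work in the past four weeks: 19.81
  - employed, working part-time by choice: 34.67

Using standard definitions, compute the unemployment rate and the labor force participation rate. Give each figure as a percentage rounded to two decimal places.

Employed = 277.05 + 6.48 + 34.67 = 318.20 thousand (anyone who worked, including part-time for economic reasons, counts as employed).
Unemployed = 19.81 thousand.
Labor force = 318.20 + 19.81 = 338.01 thousand.
Not in labor force = 96.44 + 2.18 + 12.75 + 21.30 + 44.95 = 177.62 thousand (those not working and not actively searching are outside the labor force — including those who want a job but have given up searching).
Civilian working-age population = 338.01 + 177.62 = 515.63 thousand.
Unemployment rate = 19.81 / 338.01 = 5.86%.
Labor force participation rate = 338.01 / 515.63 = 65.55%.

Unemployment rate ≈ 5.86%; labor force participation rate ≈ 65.55%.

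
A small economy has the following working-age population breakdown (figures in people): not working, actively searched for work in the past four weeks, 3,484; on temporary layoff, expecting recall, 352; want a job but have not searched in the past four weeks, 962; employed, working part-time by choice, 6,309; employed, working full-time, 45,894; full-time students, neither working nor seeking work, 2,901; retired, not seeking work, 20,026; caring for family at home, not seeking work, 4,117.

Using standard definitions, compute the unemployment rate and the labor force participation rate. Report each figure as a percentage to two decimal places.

Employed = 6,309 + 45,894 = 52,203.
Unemployed = 3,484 + 352 = 3,836 (jobless and actively searching, or on temporary layoff).
Labor force = 52,203 + 3,836 = 56,039.
Not in labor force = 962 + 2,901 + 20,026 + 4,117 = 28,006 (those not working and not actively searching are outside the labor force — including those who want a job but have given up searching).
Civilian working-age population = 56,039 + 28,006 = 84,045.
Unemployment rate = 3,836 / 56,039 = 6.85%.
Labor force participation rate = 56,039 / 84,045 = 66.68%.

Unemployment rate ≈ 6.85%; labor force participation rate ≈ 66.68%.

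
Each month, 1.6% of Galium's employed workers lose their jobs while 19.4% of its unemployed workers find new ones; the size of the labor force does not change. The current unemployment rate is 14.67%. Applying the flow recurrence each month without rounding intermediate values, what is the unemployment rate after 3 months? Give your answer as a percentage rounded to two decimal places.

With a fixed labor force, u_{t+1} = u_t + s·(1−u_t) − f·u_t = u_t·(1−s−f) + s.
Here 1−s−f = 0.790 and s = 0.016.
u_1 = 0.146700 × 0.790 + 0.016 = 0.131893.
u_2 = 0.131893 × 0.790 + 0.016 = 0.120195.
u_3 = 0.120195 × 0.790 + 0.016 = 0.110954.

Unemployment rate after three months ≈ 11.10%.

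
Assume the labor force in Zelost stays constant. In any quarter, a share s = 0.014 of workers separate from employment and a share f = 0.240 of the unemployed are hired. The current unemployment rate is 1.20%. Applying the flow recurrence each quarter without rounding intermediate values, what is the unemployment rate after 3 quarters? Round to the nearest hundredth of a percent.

With a fixed labor force, u_{t+1} = u_t + s·(1−u_t) − f·u_t = u_t·(1−s−f) + s.
Here 1−s−f = 0.746 and s = 0.014.
u_1 = 0.012000 × 0.746 + 0.014 = 0.022952.
u_2 = 0.022952 × 0.746 + 0.014 = 0.031122.
u_3 = 0.031122 × 0.746 + 0.014 = 0.037217.

Unemployment rate after three quarters ≈ 3.72%.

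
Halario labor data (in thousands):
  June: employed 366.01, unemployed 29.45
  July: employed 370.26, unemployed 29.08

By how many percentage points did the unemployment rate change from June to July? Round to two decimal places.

June: labor force = 366.01 + 29.45 = 395.46; u = 29.45/395.46 = 7.45%.
July: labor force = 370.26 + 29.08 = 399.34; u = 29.08/399.34 = 7.28%.
Change = 7.28% − 7.45% = −0.17 pp.

The unemployment rate changed by −0.17 percentage points.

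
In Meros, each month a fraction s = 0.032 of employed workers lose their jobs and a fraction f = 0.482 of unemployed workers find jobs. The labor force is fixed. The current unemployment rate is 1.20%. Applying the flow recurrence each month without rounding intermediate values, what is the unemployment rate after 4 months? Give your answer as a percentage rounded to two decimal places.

Unemployment rate after four months ≈ 5.95%.

With a fixed labor force, u_{t+1} = u_t + s·(1−u_t) − f·u_t = u_t·(1−s−f) + s.
Here 1−s−f = 0.486 and s = 0.032.
u_1 = 0.012000 × 0.486 + 0.032 = 0.037832.
u_2 = 0.037832 × 0.486 + 0.032 = 0.050386.
u_3 = 0.050386 × 0.486 + 0.032 = 0.056488.
u_4 = 0.056488 × 0.486 + 0.032 = 0.059453.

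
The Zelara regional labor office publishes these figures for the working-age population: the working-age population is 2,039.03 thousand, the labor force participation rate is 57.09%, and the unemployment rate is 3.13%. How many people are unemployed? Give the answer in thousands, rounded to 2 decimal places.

Labor force = 0.5709 × 2,039.03 = 1,164.08 thousand.
Unemployed = 0.0313 × 1,164.08 ≈ 36.44 thousand.

About 36.44 thousand are unemployed.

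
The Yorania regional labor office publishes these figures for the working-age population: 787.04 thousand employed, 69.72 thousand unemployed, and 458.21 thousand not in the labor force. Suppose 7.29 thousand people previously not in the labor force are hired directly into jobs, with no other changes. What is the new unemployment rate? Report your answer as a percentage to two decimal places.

Initially, labor force = 787.04 + 69.72 = 856.76 thousand, so u = 69.72/856.76 = 8.14%.
After the change, employed and labor force both rise by 7.29; unemployed unchanged → E = 794.33, U = 69.72, labor force = 864.05 thousand.
New unemployment rate = 69.72 / 864.05 = 8.07%.

New unemployment rate ≈ 8.07%.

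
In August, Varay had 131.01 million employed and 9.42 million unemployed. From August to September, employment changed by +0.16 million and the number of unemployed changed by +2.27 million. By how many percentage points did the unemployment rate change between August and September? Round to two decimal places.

August: labor force = 131.01 + 9.42 = 140.43; u = 9.42/140.43 = 6.71%.
September: labor force = 131.17 + 11.69 = 142.86; u = 11.69/142.86 = 8.18%.
Change = 8.18% − 6.71% = +1.47 pp.

The unemployment rate changed by +1.47 percentage points.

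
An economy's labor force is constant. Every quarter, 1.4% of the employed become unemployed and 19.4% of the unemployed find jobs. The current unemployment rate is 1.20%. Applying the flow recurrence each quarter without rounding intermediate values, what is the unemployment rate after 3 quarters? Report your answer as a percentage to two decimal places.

With a fixed labor force, u_{t+1} = u_t + s·(1−u_t) − f·u_t = u_t·(1−s−f) + s.
Here 1−s−f = 0.792 and s = 0.014.
u_1 = 0.012000 × 0.792 + 0.014 = 0.023504.
u_2 = 0.023504 × 0.792 + 0.014 = 0.032615.
u_3 = 0.032615 × 0.792 + 0.014 = 0.039831.

Unemployment rate after three quarters ≈ 3.98%.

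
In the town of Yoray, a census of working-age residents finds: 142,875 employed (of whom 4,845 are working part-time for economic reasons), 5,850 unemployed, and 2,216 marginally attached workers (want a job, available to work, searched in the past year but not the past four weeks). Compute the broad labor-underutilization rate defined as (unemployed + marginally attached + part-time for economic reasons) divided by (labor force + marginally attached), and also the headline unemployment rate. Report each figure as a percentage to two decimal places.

Broad underutilization rate ≈ 8.55%; headline unemployment rate ≈ 3.93%.

Labor force = 142,875 + 5,850 = 148,725.
Numerator = 5,850 + 2,216 + 4,845 = 12,911.
Denominator = 148,725 + 2,216 = 150,941.
Broad rate = 12,911 / 150,941 = 8.55%.
Headline unemployment rate = 5,850 / 148,725 = 3.93%.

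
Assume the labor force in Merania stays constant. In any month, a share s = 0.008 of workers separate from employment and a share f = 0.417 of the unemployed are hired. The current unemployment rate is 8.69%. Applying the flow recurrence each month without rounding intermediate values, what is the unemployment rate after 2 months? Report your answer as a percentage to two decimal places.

With a fixed labor force, u_{t+1} = u_t + s·(1−u_t) − f·u_t = u_t·(1−s−f) + s.
Here 1−s−f = 0.575 and s = 0.008.
u_1 = 0.086900 × 0.575 + 0.008 = 0.057967.
u_2 = 0.057967 × 0.575 + 0.008 = 0.041331.

Unemployment rate after two months ≈ 4.13%.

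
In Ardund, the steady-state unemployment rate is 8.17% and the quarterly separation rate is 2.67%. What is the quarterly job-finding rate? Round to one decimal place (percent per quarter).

Job-finding rate ≈ 30.0% per quarter.

From u* = s/(s+f): f = s·(1−u)/u.
f = 2.67 × (1 − 0.0817) / 0.0817 = 2.4519 / 0.0817 ≈ 30.0% per quarter.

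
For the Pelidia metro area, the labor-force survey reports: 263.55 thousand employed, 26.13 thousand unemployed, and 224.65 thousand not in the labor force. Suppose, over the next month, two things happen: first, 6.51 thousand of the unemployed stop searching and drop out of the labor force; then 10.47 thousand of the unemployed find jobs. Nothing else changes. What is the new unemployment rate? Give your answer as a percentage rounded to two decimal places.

New unemployment rate ≈ 3.23%.

Initially, labor force = 263.55 + 26.13 = 289.68 thousand, so u = 26.13/289.68 = 9.02%.
After the first change, unemployed and labor force both fall by 6.51 → E = 263.55, U = 19.62, labor force = 283.17 thousand.
After the second change, unemployed falls and employed rises by 10.47; labor force unchanged → E = 274.02, U = 9.15, labor force = 283.17 thousand.
New unemployment rate = 9.15 / 283.17 = 3.23%.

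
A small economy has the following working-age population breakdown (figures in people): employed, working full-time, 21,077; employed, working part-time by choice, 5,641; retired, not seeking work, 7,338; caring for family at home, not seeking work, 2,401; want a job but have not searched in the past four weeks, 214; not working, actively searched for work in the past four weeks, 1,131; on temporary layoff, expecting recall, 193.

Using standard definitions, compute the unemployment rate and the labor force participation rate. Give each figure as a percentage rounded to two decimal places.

Employed = 21,077 + 5,641 = 26,718.
Unemployed = 1,131 + 193 = 1,324 (jobless and actively searching, or on temporary layoff).
Labor force = 26,718 + 1,324 = 28,042.
Not in labor force = 7,338 + 2,401 + 214 = 9,953 (those not working and not actively searching are outside the labor force — including those who want a job but have given up searching).
Civilian working-age population = 28,042 + 9,953 = 37,995.
Unemployment rate = 1,324 / 28,042 = 4.72%.
Labor force participation rate = 28,042 / 37,995 = 73.80%.

Unemployment rate ≈ 4.72%; labor force participation rate ≈ 73.80%.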